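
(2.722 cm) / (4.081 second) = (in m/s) 0.00667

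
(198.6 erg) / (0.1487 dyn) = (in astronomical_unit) 8.928e-11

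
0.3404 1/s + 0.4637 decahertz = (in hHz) 0.04977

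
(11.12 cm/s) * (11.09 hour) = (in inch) 1.748e+05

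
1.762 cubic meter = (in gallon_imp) 387.6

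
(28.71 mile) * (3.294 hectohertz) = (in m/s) 1.522e+07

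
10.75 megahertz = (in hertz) 1.075e+07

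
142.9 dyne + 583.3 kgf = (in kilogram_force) 583.3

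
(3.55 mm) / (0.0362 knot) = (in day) 2.206e-06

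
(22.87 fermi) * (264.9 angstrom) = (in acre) 1.497e-25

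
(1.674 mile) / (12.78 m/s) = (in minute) 3.513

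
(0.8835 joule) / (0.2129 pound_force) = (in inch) 36.73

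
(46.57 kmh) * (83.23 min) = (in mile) 40.14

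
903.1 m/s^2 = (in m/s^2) 903.1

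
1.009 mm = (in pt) 2.86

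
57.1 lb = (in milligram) 2.59e+07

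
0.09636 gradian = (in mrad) 1.514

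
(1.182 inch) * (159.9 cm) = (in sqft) 0.5167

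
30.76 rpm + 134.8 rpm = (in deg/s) 993.4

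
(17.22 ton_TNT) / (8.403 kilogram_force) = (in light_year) 9.242e-08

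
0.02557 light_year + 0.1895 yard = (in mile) 1.503e+11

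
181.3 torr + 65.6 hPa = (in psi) 4.457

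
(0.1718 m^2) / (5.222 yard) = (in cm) 3.598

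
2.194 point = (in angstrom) 7.74e+06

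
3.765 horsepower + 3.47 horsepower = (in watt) 5395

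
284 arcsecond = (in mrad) 1.377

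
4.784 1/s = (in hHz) 0.04784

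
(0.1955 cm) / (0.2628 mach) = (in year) 6.928e-13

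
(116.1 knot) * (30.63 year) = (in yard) 6.309e+10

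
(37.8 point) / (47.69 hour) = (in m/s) 7.767e-08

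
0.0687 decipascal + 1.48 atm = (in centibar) 150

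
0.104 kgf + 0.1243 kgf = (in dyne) 2.239e+05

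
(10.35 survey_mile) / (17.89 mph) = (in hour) 0.5785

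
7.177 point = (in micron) 2532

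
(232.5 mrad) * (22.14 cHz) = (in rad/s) 0.05148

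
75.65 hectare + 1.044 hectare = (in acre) 189.5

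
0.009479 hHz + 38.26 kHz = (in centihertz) 3.826e+06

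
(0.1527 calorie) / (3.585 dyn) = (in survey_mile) 11.07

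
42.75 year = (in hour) 3.745e+05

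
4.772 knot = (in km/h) 8.838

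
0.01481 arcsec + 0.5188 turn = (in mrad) 3260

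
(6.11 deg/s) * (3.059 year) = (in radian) 1.029e+07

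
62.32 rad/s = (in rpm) 595.1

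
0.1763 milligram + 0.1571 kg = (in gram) 157.1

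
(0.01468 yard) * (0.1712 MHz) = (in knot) 4467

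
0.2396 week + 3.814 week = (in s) 2.452e+06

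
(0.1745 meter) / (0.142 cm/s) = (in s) 122.9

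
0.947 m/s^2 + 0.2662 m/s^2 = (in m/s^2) 1.213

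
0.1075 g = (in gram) 0.1075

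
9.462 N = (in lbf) 2.127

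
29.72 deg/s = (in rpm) 4.953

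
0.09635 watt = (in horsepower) 0.0001292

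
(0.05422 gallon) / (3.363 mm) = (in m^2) 0.06103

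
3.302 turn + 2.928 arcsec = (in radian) 20.75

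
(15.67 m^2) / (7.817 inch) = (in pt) 2.237e+05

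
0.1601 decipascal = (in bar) 1.601e-07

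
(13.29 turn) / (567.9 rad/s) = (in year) 4.663e-09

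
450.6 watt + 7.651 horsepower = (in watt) 6156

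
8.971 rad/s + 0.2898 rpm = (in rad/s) 9.001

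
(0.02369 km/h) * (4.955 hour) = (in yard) 128.4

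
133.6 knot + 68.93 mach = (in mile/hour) 5.266e+04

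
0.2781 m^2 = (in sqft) 2.993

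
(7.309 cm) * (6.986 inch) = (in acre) 3.205e-06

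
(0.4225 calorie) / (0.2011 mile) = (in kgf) 0.000557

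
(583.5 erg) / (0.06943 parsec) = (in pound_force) 6.123e-21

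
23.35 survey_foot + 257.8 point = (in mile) 0.004479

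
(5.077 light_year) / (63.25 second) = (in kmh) 2.734e+15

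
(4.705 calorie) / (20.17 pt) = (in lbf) 622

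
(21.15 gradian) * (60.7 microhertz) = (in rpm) 0.0001926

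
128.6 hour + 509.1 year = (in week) 2.655e+04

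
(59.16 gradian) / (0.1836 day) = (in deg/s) 0.003356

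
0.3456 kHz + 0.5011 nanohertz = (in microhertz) 3.456e+08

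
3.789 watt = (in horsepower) 0.005081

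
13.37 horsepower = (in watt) 9970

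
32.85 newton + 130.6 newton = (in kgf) 16.67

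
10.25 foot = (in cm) 312.4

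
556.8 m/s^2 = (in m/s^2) 556.8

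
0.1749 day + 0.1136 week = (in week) 0.1386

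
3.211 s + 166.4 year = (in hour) 1.458e+06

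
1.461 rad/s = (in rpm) 13.95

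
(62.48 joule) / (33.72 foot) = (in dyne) 6.079e+05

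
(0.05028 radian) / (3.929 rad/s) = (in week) 2.116e-08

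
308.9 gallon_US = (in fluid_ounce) 3.954e+04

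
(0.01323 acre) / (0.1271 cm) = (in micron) 4.212e+10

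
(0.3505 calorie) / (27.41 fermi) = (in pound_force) 1.203e+13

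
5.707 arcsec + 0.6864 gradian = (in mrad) 10.81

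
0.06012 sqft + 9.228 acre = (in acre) 9.228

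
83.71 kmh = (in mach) 0.06829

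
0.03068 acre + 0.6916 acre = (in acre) 0.7223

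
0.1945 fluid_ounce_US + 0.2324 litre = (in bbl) 0.001498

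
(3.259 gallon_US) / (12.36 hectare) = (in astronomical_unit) 6.672e-19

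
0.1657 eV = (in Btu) 2.516e-23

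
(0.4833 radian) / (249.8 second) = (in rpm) 0.01848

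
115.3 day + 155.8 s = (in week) 16.47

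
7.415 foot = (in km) 0.00226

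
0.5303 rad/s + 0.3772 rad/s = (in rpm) 8.666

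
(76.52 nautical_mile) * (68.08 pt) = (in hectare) 0.3404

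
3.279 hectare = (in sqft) 3.529e+05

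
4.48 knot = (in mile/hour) 5.155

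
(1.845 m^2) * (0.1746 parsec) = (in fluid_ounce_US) 3.361e+20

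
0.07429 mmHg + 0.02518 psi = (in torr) 1.376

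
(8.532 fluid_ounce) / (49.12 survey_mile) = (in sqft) 3.436e-08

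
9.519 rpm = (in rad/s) 0.9968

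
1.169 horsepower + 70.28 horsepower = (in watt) 5.328e+04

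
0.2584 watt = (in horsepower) 0.0003465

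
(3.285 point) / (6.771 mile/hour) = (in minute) 6.381e-06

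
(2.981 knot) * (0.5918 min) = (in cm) 5445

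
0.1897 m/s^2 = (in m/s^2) 0.1897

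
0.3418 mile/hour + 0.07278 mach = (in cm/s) 2493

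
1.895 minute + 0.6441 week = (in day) 4.51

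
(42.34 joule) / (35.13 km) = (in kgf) 0.0001229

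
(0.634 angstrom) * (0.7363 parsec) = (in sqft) 1.55e+07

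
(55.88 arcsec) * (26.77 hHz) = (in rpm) 6.925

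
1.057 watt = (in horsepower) 0.001417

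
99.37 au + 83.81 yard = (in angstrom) 1.487e+23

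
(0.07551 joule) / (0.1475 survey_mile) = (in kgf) 3.244e-05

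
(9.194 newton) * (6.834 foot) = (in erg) 1.915e+08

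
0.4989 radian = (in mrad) 498.9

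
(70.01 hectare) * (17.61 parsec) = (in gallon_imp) 8.368e+25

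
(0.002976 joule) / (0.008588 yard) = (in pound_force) 0.0852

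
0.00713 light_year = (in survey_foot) 2.213e+14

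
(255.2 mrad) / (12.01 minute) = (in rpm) 0.003382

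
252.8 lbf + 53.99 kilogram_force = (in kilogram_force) 168.7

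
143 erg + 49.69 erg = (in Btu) 1.826e-08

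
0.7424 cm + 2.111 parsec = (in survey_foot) 2.137e+17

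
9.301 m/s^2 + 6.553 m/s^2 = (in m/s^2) 15.85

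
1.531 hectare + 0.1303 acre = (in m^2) 1.584e+04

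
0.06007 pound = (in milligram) 2.725e+04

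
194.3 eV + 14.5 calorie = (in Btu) 0.0575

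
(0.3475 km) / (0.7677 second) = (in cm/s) 4.527e+04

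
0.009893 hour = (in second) 35.61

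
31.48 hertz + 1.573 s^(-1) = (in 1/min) 1983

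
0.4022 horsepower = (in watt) 299.9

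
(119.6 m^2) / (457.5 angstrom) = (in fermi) 2.614e+24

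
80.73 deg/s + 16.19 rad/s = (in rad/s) 17.6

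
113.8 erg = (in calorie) 2.72e-06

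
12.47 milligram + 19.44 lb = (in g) 8818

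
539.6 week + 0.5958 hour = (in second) 3.264e+08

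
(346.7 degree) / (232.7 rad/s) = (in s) 0.026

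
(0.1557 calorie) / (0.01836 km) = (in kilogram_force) 0.003618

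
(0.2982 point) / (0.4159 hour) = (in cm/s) 7.026e-06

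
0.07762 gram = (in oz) 0.002738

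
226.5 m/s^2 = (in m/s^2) 226.5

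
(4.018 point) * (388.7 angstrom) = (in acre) 1.361e-14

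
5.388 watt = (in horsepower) 0.007225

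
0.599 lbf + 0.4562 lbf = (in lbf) 1.055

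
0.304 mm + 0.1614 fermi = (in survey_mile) 1.889e-07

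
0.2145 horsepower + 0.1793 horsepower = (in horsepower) 0.3938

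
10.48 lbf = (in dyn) 4.662e+06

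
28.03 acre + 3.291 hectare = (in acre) 36.16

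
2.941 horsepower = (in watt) 2193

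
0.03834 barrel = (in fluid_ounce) 206.1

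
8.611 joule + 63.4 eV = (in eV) 5.375e+19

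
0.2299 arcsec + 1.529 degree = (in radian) 0.02669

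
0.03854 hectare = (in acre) 0.09523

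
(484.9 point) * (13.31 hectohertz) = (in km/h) 819.7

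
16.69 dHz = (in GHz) 1.669e-09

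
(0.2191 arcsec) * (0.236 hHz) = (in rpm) 0.0002394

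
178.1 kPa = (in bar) 1.781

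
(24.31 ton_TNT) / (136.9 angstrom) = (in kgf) 7.576e+17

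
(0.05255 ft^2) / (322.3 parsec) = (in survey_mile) 3.05e-25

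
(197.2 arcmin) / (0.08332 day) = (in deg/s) 0.0004566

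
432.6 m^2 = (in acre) 0.1069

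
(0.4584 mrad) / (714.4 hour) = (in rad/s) 1.782e-10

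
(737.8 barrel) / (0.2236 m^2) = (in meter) 524.6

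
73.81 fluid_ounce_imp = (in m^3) 0.002097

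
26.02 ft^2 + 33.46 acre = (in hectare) 13.54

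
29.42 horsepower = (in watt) 2.194e+04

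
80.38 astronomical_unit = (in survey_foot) 3.945e+13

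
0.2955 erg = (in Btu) 2.801e-11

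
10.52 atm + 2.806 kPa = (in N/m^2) 1.069e+06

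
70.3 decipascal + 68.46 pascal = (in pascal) 75.49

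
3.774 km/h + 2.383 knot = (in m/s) 2.274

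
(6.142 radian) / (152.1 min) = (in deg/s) 0.03856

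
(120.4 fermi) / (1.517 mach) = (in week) 3.854e-22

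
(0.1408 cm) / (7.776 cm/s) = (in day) 2.096e-07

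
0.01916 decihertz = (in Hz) 0.001916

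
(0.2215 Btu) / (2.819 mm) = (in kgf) 8453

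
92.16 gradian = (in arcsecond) 2.986e+05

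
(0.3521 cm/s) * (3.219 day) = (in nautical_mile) 0.5288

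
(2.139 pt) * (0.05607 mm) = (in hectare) 4.231e-12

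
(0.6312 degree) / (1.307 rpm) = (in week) 1.331e-07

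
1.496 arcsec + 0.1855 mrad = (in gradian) 0.01227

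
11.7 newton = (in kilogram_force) 1.193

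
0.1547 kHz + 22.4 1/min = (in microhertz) 1.551e+08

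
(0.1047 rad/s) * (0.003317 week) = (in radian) 210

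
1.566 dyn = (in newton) 1.566e-05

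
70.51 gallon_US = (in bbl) 1.679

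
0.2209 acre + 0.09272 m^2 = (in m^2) 894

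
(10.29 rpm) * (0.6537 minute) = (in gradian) 2691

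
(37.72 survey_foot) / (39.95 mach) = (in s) 0.0008452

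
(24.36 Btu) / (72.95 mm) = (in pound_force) 7.92e+04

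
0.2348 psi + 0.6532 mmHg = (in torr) 12.8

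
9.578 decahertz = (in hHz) 0.9578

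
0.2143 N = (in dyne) 2.143e+04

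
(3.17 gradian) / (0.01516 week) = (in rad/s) 5.431e-06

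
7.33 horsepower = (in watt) 5466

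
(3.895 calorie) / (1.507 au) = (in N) 7.229e-11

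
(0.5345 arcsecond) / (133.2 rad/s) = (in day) 2.252e-13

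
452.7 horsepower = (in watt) 3.376e+05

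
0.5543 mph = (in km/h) 0.8921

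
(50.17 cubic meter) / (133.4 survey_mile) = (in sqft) 0.002515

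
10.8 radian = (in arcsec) 2.228e+06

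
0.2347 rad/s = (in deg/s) 13.45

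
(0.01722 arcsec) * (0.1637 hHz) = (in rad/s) 1.367e-06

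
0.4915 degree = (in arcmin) 29.49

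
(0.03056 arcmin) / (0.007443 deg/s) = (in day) 7.92e-07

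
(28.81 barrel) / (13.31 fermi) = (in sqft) 3.704e+15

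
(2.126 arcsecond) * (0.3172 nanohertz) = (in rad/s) 3.269e-15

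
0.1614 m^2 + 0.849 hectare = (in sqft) 9.139e+04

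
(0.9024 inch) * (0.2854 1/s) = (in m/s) 0.006542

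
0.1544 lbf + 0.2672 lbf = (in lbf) 0.4216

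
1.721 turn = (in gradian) 688.4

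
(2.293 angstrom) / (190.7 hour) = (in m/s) 3.34e-16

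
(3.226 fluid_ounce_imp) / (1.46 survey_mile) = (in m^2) 3.901e-08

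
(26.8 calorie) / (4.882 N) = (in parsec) 7.444e-16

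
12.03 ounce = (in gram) 341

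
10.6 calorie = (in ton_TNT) 1.06e-08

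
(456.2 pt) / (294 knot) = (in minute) 1.773e-05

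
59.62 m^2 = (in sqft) 641.7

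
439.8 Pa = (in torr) 3.299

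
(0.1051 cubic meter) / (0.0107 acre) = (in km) 2.427e-06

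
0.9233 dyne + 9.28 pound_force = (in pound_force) 9.28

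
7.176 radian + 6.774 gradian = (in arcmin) 2.504e+04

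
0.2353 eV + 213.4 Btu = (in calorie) 5.381e+04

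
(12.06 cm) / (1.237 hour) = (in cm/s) 0.002708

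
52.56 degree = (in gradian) 58.4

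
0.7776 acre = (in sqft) 3.387e+04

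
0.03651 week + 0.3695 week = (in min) 4093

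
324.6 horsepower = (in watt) 2.421e+05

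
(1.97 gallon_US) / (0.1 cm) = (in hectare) 0.0007457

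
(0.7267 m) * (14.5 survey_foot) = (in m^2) 3.212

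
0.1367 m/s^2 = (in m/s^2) 0.1367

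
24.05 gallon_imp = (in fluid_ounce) 3697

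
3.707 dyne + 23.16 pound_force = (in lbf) 23.16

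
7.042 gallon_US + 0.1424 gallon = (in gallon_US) 7.184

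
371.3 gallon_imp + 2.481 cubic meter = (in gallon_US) 1101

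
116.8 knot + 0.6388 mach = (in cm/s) 2.776e+04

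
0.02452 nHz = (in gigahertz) 2.452e-20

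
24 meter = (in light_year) 2.537e-15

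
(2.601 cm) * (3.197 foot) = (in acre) 6.263e-06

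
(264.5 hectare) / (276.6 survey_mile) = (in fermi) 5.942e+15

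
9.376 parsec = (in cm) 2.893e+19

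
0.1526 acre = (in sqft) 6647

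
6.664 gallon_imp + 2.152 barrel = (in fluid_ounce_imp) 1.311e+04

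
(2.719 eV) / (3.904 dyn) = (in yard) 1.22e-14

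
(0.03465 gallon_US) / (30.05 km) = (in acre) 1.079e-12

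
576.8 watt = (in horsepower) 0.7735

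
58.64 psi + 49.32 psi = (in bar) 7.444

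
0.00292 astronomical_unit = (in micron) 4.368e+14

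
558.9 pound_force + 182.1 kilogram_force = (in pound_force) 960.4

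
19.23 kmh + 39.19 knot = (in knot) 49.57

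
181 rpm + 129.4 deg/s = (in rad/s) 21.21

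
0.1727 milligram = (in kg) 1.727e-07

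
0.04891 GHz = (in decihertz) 4.891e+08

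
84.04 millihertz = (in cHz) 8.404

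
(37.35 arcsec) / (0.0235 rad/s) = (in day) 8.918e-08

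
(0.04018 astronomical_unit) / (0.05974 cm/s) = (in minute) 1.677e+11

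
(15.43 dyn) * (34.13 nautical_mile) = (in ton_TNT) 2.331e-09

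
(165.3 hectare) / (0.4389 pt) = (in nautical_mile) 5.765e+06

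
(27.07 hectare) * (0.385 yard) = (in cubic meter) 9.53e+04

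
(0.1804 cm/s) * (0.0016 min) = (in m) 0.0001732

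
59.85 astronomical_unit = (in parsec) 0.0002902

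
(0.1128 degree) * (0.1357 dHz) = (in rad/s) 2.672e-05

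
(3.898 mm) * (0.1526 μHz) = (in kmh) 2.141e-09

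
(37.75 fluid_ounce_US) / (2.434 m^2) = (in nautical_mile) 2.477e-07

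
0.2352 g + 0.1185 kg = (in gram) 118.7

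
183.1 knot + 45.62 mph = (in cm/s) 1.146e+04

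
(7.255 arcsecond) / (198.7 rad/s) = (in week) 2.927e-13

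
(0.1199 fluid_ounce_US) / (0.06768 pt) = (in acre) 3.67e-05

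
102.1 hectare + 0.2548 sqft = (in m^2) 1.021e+06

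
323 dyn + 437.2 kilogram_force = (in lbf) 963.9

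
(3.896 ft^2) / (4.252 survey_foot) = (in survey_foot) 0.9163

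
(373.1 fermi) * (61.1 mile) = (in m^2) 3.669e-08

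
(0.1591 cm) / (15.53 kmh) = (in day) 4.269e-09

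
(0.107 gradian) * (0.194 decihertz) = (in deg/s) 0.001868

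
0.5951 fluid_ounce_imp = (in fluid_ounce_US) 0.5717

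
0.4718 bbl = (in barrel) 0.4718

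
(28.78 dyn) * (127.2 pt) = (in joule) 1.291e-05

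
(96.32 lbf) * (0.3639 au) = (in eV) 1.456e+32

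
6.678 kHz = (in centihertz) 6.678e+05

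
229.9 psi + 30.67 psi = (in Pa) 1.797e+06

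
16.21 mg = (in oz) 0.0005718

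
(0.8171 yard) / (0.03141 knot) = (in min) 0.7706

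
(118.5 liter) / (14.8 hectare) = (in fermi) 8.007e+08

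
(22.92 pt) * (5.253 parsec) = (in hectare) 1.311e+11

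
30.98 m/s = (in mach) 0.09098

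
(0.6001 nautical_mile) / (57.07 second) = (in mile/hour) 43.56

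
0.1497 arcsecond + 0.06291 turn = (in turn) 0.06291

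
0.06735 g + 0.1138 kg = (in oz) 4.017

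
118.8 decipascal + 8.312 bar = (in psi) 120.6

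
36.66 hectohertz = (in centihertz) 3.666e+05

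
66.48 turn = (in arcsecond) 8.616e+07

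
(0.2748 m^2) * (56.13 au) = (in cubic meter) 2.307e+12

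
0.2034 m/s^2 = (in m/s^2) 0.2034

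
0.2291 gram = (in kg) 0.0002291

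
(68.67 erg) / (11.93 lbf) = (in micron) 0.1294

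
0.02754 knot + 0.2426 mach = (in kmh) 297.4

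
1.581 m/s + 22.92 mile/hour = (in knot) 22.99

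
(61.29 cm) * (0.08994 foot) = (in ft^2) 0.1809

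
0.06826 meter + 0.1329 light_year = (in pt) 3.564e+18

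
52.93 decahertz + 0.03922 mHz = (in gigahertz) 5.293e-07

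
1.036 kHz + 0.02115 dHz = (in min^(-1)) 6.216e+04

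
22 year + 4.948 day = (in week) 1148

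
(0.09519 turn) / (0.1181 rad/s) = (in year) 1.606e-07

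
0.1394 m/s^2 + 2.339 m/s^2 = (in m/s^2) 2.478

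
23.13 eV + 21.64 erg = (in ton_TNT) 5.172e-16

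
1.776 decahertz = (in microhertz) 1.776e+07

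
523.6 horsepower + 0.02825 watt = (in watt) 3.904e+05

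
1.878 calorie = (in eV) 4.904e+19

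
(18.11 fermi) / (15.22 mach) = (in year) 1.108e-25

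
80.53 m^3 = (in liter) 8.053e+04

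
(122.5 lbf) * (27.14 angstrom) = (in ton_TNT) 3.535e-16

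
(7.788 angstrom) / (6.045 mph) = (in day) 3.336e-15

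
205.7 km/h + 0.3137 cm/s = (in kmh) 205.7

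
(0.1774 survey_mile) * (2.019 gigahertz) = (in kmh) 2.075e+12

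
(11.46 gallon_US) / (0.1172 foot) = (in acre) 0.0003001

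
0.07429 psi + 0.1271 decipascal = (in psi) 0.07429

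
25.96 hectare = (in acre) 64.15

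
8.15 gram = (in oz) 0.2875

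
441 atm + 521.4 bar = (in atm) 955.6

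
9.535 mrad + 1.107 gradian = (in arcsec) 5553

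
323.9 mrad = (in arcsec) 6.681e+04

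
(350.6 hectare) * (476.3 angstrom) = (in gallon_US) 44.11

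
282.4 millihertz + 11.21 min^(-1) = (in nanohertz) 4.692e+08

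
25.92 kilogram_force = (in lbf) 57.14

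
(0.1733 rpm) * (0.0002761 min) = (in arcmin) 1.034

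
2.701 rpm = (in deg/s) 16.21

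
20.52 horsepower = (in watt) 1.53e+04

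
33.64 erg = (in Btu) 3.188e-09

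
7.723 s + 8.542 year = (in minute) 4.49e+06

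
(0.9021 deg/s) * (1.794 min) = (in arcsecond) 3.496e+05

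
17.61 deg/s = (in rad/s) 0.3074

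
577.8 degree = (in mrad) 1.008e+04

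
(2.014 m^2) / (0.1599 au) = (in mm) 8.419e-08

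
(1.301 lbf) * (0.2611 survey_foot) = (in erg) 4.606e+06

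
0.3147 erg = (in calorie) 7.522e-09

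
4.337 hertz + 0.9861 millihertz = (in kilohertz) 0.004338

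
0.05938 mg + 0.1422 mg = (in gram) 0.0002016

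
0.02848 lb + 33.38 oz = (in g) 959.2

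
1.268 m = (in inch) 49.92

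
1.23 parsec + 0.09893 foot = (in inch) 1.494e+18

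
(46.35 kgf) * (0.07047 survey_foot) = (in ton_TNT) 2.333e-09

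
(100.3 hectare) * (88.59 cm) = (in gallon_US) 2.347e+08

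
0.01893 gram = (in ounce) 0.0006677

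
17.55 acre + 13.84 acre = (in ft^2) 1.367e+06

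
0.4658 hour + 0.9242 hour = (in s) 5004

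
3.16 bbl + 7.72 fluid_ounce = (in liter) 502.6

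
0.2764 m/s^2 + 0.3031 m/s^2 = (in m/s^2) 0.5795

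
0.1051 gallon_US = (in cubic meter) 0.0003978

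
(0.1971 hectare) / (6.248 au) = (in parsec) 6.834e-26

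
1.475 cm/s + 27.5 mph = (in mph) 27.53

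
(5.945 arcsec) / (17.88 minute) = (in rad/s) 2.687e-08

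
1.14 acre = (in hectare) 0.4613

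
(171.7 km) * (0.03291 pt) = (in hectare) 0.0001993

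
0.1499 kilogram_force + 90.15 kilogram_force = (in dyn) 8.855e+07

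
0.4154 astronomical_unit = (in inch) 2.447e+12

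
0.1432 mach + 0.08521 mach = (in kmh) 280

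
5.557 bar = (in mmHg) 4168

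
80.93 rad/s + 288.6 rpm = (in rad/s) 111.2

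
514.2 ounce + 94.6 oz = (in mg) 1.726e+07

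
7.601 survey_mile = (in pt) 3.468e+07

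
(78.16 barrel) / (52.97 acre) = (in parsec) 1.879e-21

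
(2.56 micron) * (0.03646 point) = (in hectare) 3.293e-15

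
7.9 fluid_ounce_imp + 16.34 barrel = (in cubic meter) 2.598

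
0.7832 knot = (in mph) 0.9013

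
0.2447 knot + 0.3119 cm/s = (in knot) 0.2508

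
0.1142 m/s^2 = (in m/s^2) 0.1142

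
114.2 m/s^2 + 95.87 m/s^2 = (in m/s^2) 210.1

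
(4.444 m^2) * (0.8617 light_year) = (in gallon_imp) 7.969e+18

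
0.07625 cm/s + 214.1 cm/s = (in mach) 0.00629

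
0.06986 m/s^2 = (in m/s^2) 0.06986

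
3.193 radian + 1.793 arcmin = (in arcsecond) 6.587e+05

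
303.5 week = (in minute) 3.059e+06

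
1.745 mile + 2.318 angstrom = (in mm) 2.808e+06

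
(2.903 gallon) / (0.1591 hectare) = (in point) 0.01958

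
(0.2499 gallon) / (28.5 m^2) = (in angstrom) 3.319e+05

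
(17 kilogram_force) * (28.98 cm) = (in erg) 4.831e+08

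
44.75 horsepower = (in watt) 3.337e+04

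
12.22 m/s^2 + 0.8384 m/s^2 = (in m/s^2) 13.06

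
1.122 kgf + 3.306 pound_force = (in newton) 25.71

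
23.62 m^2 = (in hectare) 0.002362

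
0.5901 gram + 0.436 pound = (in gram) 198.4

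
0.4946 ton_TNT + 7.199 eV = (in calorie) 4.946e+08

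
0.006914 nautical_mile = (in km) 0.0128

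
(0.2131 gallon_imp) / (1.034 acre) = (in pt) 0.0006563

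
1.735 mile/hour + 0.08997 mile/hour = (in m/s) 0.8158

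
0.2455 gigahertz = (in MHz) 245.5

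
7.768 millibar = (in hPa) 7.768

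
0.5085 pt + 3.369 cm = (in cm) 3.387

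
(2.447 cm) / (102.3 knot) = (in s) 0.000465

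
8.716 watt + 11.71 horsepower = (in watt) 8741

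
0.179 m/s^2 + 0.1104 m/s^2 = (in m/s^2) 0.2894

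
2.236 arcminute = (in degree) 0.03727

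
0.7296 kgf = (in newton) 7.155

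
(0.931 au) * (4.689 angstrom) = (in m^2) 65.31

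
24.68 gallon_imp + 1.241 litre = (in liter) 113.4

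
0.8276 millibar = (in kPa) 0.08276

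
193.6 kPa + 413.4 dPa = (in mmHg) 1452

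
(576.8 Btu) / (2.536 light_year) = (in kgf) 2.586e-12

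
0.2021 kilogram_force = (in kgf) 0.2021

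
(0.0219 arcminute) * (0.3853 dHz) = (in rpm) 2.344e-06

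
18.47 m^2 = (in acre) 0.004564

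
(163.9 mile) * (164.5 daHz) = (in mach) 1.274e+06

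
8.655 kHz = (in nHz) 8.655e+12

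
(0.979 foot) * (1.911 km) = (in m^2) 570.2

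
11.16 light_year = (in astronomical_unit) 7.058e+05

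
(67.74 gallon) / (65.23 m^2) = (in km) 3.931e-06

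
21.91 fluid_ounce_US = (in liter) 0.648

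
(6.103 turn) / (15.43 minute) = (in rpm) 0.3955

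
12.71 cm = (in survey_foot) 0.417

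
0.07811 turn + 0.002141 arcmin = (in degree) 28.12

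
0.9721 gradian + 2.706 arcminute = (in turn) 0.002556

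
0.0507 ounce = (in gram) 1.437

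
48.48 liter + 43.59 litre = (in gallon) 24.32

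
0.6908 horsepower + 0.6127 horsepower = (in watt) 972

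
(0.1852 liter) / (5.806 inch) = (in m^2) 0.001256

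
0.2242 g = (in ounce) 0.007908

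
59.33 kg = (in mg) 5.933e+07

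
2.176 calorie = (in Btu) 0.008629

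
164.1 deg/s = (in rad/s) 2.864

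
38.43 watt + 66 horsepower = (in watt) 4.925e+04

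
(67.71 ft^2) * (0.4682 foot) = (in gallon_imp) 197.5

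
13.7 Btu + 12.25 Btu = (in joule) 2.738e+04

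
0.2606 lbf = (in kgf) 0.1182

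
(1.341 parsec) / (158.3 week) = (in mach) 1.269e+06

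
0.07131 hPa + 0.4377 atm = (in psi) 6.433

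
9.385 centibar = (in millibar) 93.85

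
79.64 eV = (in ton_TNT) 3.05e-27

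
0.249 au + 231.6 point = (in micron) 3.725e+16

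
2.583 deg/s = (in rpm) 0.4305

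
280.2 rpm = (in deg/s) 1681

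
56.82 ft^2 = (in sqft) 56.82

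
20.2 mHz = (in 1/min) 1.212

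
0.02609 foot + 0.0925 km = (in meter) 92.51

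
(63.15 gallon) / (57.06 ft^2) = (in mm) 45.09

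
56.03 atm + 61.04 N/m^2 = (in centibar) 5677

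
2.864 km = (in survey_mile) 1.78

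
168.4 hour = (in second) 6.062e+05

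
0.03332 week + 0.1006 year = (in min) 5.321e+04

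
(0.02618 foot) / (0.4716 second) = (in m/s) 0.01692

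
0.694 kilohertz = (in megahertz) 0.000694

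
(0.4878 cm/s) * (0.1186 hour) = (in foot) 6.833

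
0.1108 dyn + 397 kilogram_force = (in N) 3893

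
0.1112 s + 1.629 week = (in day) 11.4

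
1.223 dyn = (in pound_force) 2.749e-06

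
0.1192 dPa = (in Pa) 0.01192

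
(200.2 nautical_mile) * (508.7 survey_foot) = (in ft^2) 6.188e+08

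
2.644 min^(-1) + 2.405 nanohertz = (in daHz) 0.004407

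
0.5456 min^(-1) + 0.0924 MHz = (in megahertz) 0.0924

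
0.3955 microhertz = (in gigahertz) 3.955e-16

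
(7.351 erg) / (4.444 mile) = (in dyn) 1.028e-05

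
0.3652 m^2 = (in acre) 9.024e-05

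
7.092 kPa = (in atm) 0.06999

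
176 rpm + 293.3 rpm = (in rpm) 469.3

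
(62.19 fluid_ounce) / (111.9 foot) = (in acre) 1.332e-08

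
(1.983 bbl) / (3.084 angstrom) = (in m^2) 1.022e+09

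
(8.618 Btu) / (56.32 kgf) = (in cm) 1646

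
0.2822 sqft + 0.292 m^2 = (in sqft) 3.425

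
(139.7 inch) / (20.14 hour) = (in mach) 1.437e-07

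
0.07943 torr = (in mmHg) 0.07943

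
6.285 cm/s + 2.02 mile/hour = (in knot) 1.878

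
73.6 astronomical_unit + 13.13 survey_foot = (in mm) 1.101e+16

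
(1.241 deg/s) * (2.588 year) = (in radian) 1.768e+06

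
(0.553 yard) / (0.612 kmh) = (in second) 2.974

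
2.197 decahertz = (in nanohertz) 2.197e+10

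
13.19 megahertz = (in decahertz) 1.319e+06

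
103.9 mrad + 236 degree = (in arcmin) 1.452e+04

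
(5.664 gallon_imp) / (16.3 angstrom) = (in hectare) 1580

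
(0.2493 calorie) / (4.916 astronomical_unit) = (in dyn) 1.418e-07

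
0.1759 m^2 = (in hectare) 1.759e-05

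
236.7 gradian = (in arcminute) 1.278e+04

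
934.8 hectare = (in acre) 2310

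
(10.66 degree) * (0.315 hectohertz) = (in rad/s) 5.861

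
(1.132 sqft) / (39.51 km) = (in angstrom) 2.662e+04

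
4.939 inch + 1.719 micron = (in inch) 4.939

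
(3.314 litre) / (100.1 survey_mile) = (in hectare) 2.057e-12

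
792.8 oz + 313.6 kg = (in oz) 1.185e+04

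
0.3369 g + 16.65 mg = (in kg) 0.0003536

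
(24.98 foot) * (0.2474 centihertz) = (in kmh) 0.06781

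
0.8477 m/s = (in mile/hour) 1.896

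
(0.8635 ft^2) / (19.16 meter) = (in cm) 0.4187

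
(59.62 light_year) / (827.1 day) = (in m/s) 7.893e+09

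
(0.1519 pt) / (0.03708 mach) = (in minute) 7.074e-08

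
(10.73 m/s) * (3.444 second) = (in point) 1.048e+05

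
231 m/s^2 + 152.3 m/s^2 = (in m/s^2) 383.3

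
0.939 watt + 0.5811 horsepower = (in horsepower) 0.5824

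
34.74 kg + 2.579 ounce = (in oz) 1228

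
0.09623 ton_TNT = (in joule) 4.026e+08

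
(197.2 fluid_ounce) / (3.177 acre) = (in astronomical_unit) 3.032e-18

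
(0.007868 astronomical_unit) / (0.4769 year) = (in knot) 152.1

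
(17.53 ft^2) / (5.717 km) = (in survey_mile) 1.77e-07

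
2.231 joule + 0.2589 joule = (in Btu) 0.00236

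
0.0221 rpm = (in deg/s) 0.1326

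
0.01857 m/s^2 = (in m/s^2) 0.01857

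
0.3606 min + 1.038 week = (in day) 7.266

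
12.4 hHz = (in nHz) 1.24e+12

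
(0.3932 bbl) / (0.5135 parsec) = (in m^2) 3.945e-18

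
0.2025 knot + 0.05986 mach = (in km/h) 73.75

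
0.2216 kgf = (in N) 2.173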